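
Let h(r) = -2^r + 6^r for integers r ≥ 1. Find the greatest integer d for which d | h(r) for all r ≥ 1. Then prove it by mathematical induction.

d = 4

Computing the first values: h(1) = 4 and h(2) = 32; gcd(4, 32) = 4, so d ≤ 4.
We prove 4 | -2^r + 6^r for all r ≥ 1 by induction on r.
For the base case r = 1: h(1) = 4 = 4·(1), so 4 | h(1).
Inductive step: suppose the statement holds for some j ≥ 1, i.e. 4 | h(j). Then
6^{j+1} − 2^{j+1} = 6·6^j − 2·2^j = 6·(6^j − 2^j) + (4)·2^j. The first term is divisible by 4 by the inductive hypothesis, and the second term (4)·2^j is divisible by 4 since 4 | 4. Hence 4 | h(j+1).
This completes the induction.
Therefore the largest such d is 4.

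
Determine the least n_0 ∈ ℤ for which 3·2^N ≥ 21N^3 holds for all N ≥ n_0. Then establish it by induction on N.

n_0 = 15

At N = 14: 49152 < 57624, so the inequality fails and n_0 ≥ 15. We prove 3·2^N ≥ 21N^3 for all N ≥ 15.
When N = 15: 3·2^N = 98304 and 21N^3 = 70875, so 98304 ≥ 70875.
Inductive step: assume the claim holds for N = i, so 3·2^i ≥ 21i^3.
Then 3·2^(i + 1) = 2·(3·2^i) ≥ 2·(21i^3).
Also, for i ≥ 15 we have 2·(21i^3) ≥ 21(i+1)^3, since 2 ≥ (1 + 1/i)^3 for all i ≥ 15.
Combining, 3·2^(i + 1) ≥ 21(i+1)^3.
Hence, by induction on N, the claim holds for every N ≥ 15.
Hence the smallest such n_0 is 15.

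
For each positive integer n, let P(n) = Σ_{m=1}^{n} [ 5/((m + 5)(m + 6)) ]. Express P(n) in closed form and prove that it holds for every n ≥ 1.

We claim P(n) = 5n/(6(n + 6)) for all n ≥ 1.
Base case (n = 1): P(1) = 5/42, and the closed form gives 5/42. They agree.
For the inductive step, assume it holds for an arbitrary m ≥ 1, so P(m) = 5m/(6(m + 6)).
Then P(m+1) = P(m) + (5/((m + 6)(m + 7))) = (5m/(6(m + 6))) + (5/((m + 6)(m + 7))).
Simplifying, P(m+1) = 5(m + 1)/(6(m + 7)) = 5(m+1)/(6((m+1) + 6)),
which is the closed form with n = m+1.
By the principle of mathematical induction, the result holds for all n ≥ 1.

P(n) = 5n/(6(n + 6))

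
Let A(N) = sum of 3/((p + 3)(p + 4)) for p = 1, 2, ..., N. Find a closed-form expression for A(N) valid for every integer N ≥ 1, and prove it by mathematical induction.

A(N) = 3N/(4(N + 4))

We claim A(N) = 3N/(4(N + 4)) for all N ≥ 1.
When N = 1: A(1) = 3/20, and the closed form gives 3/20. They agree.
Inductive step: assume the claim holds for N = p, so A(p) = 3p/(4(p + 4)).
Then A(p+1) = A(p) + (3/((p + 4)(p + 5))) = (3p/(4(p + 4))) + (3/((p + 4)(p + 5))).
Simplifying, A(p+1) = 3(p + 1)/(4(p + 5)) = 3(p+1)/(4((p+1) + 4)),
which is the closed form with N = p+1.
By induction, the statement is established for all N ≥ 1.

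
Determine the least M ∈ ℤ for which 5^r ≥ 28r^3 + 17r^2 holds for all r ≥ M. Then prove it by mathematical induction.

M = 6

At r = 5: 3125 < 3925, so the inequality fails and M ≥ 6. We prove 5^r ≥ 28r^3 + 17r^2 for all r ≥ 6.
Base step (r = 6): 5^r = 15625 and 28r^3 + 17r^2 = 6660, so 15625 ≥ 6660.
Suppose the result is true for r = p, so 5^p ≥ 28p^3 + 17p^2.
Then 5^(p + 1) = 5·(5^p) ≥ 5·(28p^3 + 17p^2).
Also, for p ≥ 6 we have 5·(28p^3 + 17p^2) ≥ 28(p+1)^3 + 17(p+1)^2, since 5·(28p^3 + 17p^2) − (28(p+1)^3 + 17(p+1)^2) = 112p^3 - 16p^2 - 118p - 45, which is nonnegative for all p ≥ 6.
Combining, 5^(p + 1) ≥ 28(p+1)^3 + 17(p+1)^2.
By the principle of mathematical induction, the result holds for all r ≥ 6.
Hence the smallest such M is 6.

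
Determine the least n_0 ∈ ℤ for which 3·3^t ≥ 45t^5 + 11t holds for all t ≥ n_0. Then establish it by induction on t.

n_0 = 15

At t = 14: 14348907 < 24202234, so the inequality fails and n_0 ≥ 15. We prove 3·3^t ≥ 45t^5 + 11t for all t ≥ 15.
For the base case t = 15: 3·3^t = 43046721 and 45t^5 + 11t = 34172040, so 43046721 ≥ 34172040.
Inductive step: suppose the statement holds for some j ≥ 15, so 3·3^j ≥ 45j^5 + 11j.
Then 3·3^(j + 1) = 3·(3·3^j) ≥ 3·(45j^5 + 11j).
Also, for j ≥ 15 we have 3·(45j^5 + 11j) ≥ 45(j+1)^5 + 11(j+1), since 3·(45j^5 + 11j) − (45(j+1)^5 + 11(j+1)) = 90j^5 - 225j^4 - 450j^3 - 450j^2 - 203j - 56, which is nonnegative for all j ≥ 15.
Combining, 3·3^(j + 1) ≥ 45(j+1)^5 + 11(j+1).
Hence, by induction on t, the claim holds for every t ≥ 15.
Hence the smallest such n_0 is 15.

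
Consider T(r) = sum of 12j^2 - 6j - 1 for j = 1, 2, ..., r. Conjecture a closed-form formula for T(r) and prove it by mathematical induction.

We claim T(r) = r(4r^2 + 3r - 2) for all r ≥ 1.
When r = 1: T(1) = 5, and the closed form gives 5. They agree.
Inductive step: suppose the statement holds for some j ≥ 1, so T(j) = j(4j^2 + 3j - 2).
Then T(j+1) = T(j) + (12j^2 + 18j + 5) = (j(4j^2 + 3j - 2)) + (12j^2 + 18j + 5).
Simplifying, T(j+1) = (j + 1)(4j^2 + 11j + 5) = (j+1)(4(j+1)^2 + 3(j+1) - 2),
which is the closed form with r = j+1.
By induction, the statement is established for all r ≥ 1.

T(r) = r(4r^2 + 3r - 2)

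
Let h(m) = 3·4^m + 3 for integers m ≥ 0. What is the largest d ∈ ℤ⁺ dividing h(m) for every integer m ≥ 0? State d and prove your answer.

Computing the first values: h(0) = 6 and h(1) = 15; gcd(6, 15) = 3, so d ≤ 3.
We prove 3 | 3·4^m + 3 for all m ≥ 0 by induction on m.
When m = 0: h(0) = 6 = 3·(2), so 3 | h(0).
Suppose the result is true for m = p, i.e. 3 | h(p). Then
h(p+1) = 3·4^(p+1) + 3 = 4·(3·4^p + 3) - 9 = 4·h(p) - 9. The first term is divisible by 3 by the inductive hypothesis, and -9 is divisible by 3. Hence 3 | h(p+1).
By the principle of mathematical induction, the result holds for all m ≥ 0.
Therefore the largest such d is 3.

d = 3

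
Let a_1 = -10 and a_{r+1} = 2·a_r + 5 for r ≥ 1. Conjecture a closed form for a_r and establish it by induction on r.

a_r = -5·2^(r - 1) - 5

Computing the first terms: a_1 = -10, a_2 = -15, a_3 = -25. This suggests a_r = -5·2^(r - 1) - 5.
Base step (r = 1): the formula gives -10 = -10 = a_1.
Suppose the result is true for r = k, so a_k = -5·2^(k - 1) - 5.
Then a_{k+1} = 2·a_k + 5 = 2·(-5·2^(k - 1) - 5) + 5 = -5·2^k - 5 = -5·2^((k+1) - 1) - 5,
which is the claimed formula at r = k+1.
This completes the induction.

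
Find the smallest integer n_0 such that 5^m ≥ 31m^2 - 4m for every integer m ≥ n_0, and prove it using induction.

n_0 = 4

At m = 3: 125 < 267, so the inequality fails and n_0 ≥ 4. We prove 5^m ≥ 31m^2 - 4m for all m ≥ 4.
When m = 4: 5^m = 625 and 31m^2 - 4m = 480, so 625 ≥ 480.
Suppose the result is true for m = i, so 5^i ≥ 31i^2 - 4i.
Then 5^(i + 1) = 5·(5^i) ≥ 5·(31i^2 - 4i).
Also, for i ≥ 4 we have 5·(31i^2 - 4i) ≥ 31(i+1)^2 - 4(i+1), since 5·(31i^2 - 4i) − (31(i+1)^2 - 4(i+1)) = 124i^2 - 78i - 27, which is nonnegative for all i ≥ 4.
Combining, 5^(i + 1) ≥ 31(i+1)^2 - 4(i+1).
Hence, by induction on m, the claim holds for every m ≥ 4.
Hence the smallest such n_0 is 4.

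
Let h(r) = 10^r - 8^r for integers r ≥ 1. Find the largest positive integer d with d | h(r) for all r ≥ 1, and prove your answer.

d = 2

Computing the first values: h(1) = 2 and h(2) = 36; gcd(2, 36) = 2, so d ≤ 2.
We prove 2 | 10^r - 8^r for all r ≥ 1 by induction on r.
Base case (r = 1): h(1) = 2 = 2·(1), so 2 | h(1).
Inductive step: suppose the statement holds for some m ≥ 1, i.e. 2 | h(m). Then
10^{m+1} − 8^{m+1} = 10·10^m − 8·8^m = 10·(10^m − 8^m) + (2)·8^m. The first term is divisible by 2 by the inductive hypothesis, and the second term (2)·8^m is divisible by 2 since 2 | 2. Hence 2 | h(m+1).
Hence, by induction on r, the claim holds for every r ≥ 1.
Therefore the largest such d is 2.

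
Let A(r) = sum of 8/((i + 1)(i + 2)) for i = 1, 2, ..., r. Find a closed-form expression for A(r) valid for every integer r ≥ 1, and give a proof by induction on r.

We claim A(r) = 4r/(r + 2) for all r ≥ 1.
Base case (r = 1): A(1) = 4/3, and the closed form gives 4/3. They agree.
For the inductive step, assume it holds for an arbitrary i ≥ 1, so A(i) = 4i/(i + 2).
Then A(i+1) = A(i) + (8/((i + 2)(i + 3))) = (4i/(i + 2)) + (8/((i + 2)(i + 3))).
Simplifying, A(i+1) = 4(i + 1)/(i + 3) = 4(i+1)/((i+1) + 2),
which is the closed form with r = i+1.
By induction, the statement is established for all r ≥ 1.

A(r) = 4r/(r + 2)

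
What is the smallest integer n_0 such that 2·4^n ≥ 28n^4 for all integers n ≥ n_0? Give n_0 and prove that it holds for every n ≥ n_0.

n_0 = 8

At n = 7: 32768 < 67228, so the inequality fails and n_0 ≥ 8. We prove 2·4^n ≥ 28n^4 for all n ≥ 8.
Base step (n = 8): 2·4^n = 131072 and 28n^4 = 114688, so 131072 ≥ 114688.
Inductive step: suppose the statement holds for some k ≥ 8, so 2·4^k ≥ 28k^4.
Then 2·4^(k + 1) = 4·(2·4^k) ≥ 4·(28k^4).
Also, for k ≥ 8 we have 4·(28k^4) ≥ 28(k+1)^4, since 4 ≥ (1 + 1/k)^4 for all k ≥ 8.
Combining, 2·4^(k + 1) ≥ 28(k+1)^4.
Hence, by induction on n, the claim holds for every n ≥ 8.
Hence the smallest such n_0 is 8.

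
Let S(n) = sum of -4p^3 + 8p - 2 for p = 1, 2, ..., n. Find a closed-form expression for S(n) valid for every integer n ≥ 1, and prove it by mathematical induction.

We claim S(n) = -n(n^3 + 2n^2 - 3n - 2) for all n ≥ 1.
Base case (n = 1): S(1) = 2, and the closed form gives 2. They agree.
For the inductive step, assume it holds for an arbitrary p ≥ 1, so S(p) = p(-p^3 - 2p^2 + 3p + 2).
Then S(p+1) = S(p) + (8p - 4(p + 1)^3 + 6) = (p(-p^3 - 2p^2 + 3p + 2)) + (8p - 4(p + 1)^3 + 6).
Simplifying, S(p+1) = -(p + 1)(p^3 + 5p^2 + 4p - 2) = -(p+1)((p+1)^3 + 2(p+1)^2 - 3(p+1) - 2),
which is the closed form with n = p+1.
By the principle of mathematical induction, the result holds for all n ≥ 1.

S(n) = -n(n^3 + 2n^2 - 3n - 2)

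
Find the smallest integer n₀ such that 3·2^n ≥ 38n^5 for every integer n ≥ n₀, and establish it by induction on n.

n₀ = 28

At n = 27: 402653184 < 545258466, so the inequality fails and n₀ ≥ 28. We prove 3·2^n ≥ 38n^5 for all n ≥ 28.
Base step (n = 28): 3·2^n = 805306368 and 38n^5 = 653993984, so 805306368 ≥ 653993984.
Suppose the result is true for n = p, so 3·2^p ≥ 38p^5.
Then 3·2^(p + 1) = 2·(3·2^p) ≥ 2·(38p^5).
Also, for p ≥ 28 we have 2·(38p^5) ≥ 38(p+1)^5, since 2 ≥ (1 + 1/p)^5 for all p ≥ 28.
Combining, 3·2^(p + 1) ≥ 38(p+1)^5.
Hence, by induction on n, the claim holds for every n ≥ 28.
Hence the smallest such n₀ is 28.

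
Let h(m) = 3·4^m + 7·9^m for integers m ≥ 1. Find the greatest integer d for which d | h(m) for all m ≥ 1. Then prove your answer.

Computing the first values: h(1) = 75 and h(2) = 615; gcd(75, 615) = 15, so d ≤ 15.
We prove 15 | 3·4^m + 7·9^m for all m ≥ 1 by induction on m.
When m = 1: h(1) = 75 = 15·(5), so 15 | h(1).
Inductive step: suppose the statement holds for some k ≥ 1, i.e. 15 | h(k). Then
h(k+1) − 9·h(k) = (3·4^(k+1) + 7·9^(k+1)) − 9·(3·4^k + 7·9^k) = (3)·4^k·(4 − 9) = (-15)·4^k. Since 15 | h(k) by the inductive hypothesis, 15 | 9·h(k); and 15 | -15 since -15 = 15·-1. Therefore 15 | h(k+1).
This completes the induction.
Therefore the largest such d is 15.

d = 15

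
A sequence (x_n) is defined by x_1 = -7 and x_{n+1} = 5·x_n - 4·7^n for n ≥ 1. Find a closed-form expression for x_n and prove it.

x_n = 7·5^(n - 1) - 2·7^n

Computing the first terms: x_1 = -7, x_2 = -63, x_3 = -511. This suggests x_n = 7·5^(n - 1) - 2·7^n.
For the base case n = 1: the formula gives -7 = -7 = x_1.
Inductive step: assume the claim holds for n = i, so x_i = 7·5^(i - 1) - 2·7^i.
Then x_{i+1} = 5·x_i - 4·7^i = 5·(7·5^(i - 1) - 2·7^i) - 4·7^i = 7·5^i - 2·7^(i + 1) = 7·5^((i+1) - 1) - 2·7^(i+1),
which is the claimed formula at n = i+1.
Hence, by induction on n, the claim holds for every n ≥ 1.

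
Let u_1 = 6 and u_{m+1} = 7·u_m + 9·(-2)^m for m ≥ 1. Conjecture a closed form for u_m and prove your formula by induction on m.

u_m = -(-2)^m + 4·7^(m - 1)

Computing the first terms: u_1 = 6, u_2 = 24, u_3 = 204. This suggests u_m = -(-2)^m + 4·7^(m - 1).
When m = 1: the formula gives 6 = 6 = u_1.
Inductive step: suppose the statement holds for some p ≥ 1, so u_p = -(-2)^p + 4·7^(p - 1).
Then u_{p+1} = 7·u_p + 9·(-2)^p = 7·(-(-2)^p + 4·7^(p - 1)) + 9·(-2)^p = -(-2)^(p + 1) + 4·7^p = -(-2)^(p+1) + 4·7^((p+1) - 1),
which is the claimed formula at m = p+1.
Hence, by induction on m, the claim holds for every m ≥ 1.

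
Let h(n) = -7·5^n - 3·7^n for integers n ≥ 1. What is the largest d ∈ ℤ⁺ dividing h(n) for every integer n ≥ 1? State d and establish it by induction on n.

Computing the first values: h(1) = -56 and h(2) = -322; gcd(-56, -322) = 14, so d ≤ 14.
We prove 14 | -7·5^n - 3·7^n for all n ≥ 1 by induction on n.
Base case (n = 1): h(1) = -56 = 14·(-4), so 14 | h(1).
Inductive step: assume the claim holds for n = r, i.e. 14 | h(r). Then
h(r+1) − 7·h(r) = (-7·5^(r+1) - 3·7^(r+1)) − 7·(-7·5^r - 3·7^r) = (-7)·5^r·(5 − 7) = (14)·5^r. Since 14 | h(r) by the inductive hypothesis, 14 | 7·h(r); and 14 | 14 since 14 = 14·1. Therefore 14 | h(r+1).
By induction, the statement is established for all n ≥ 1.
Therefore the largest such d is 14.

d = 14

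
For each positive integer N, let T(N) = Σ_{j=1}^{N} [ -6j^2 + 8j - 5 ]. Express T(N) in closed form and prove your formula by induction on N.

T(N) = -N(2N^2 - N + 2)

We claim T(N) = -N(2N^2 - N + 2) for all N ≥ 1.
For the base case N = 1: T(1) = -3, and the closed form gives -3. They agree.
Suppose the result is true for N = j, so T(j) = j(-2j^2 + j - 2).
Then T(j+1) = T(j) + (8j - 6(j + 1)^2 + 3) = (j(-2j^2 + j - 2)) + (8j - 6(j + 1)^2 + 3).
Simplifying, T(j+1) = -(j + 1)(2j^2 + 3j + 3) = -(j+1)(2(j+1)^2 - (j+1) + 2),
which is the closed form with N = j+1.
Hence, by induction on N, the claim holds for every N ≥ 1.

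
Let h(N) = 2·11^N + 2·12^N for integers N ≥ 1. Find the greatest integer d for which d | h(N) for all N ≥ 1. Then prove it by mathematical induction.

Computing the first values: h(1) = 46 and h(2) = 530; gcd(46, 530) = 2, so d ≤ 2.
We prove 2 | 2·11^N + 2·12^N for all N ≥ 1 by induction on N.
For the base case N = 1: h(1) = 46 = 2·(23), so 2 | h(1).
Inductive step: suppose the statement holds for some p ≥ 1, i.e. 2 | h(p). Then
h(p+1) − 12·h(p) = (2·11^(p+1) + 2·12^(p+1)) − 12·(2·11^p + 2·12^p) = (2)·11^p·(11 − 12) = (-2)·11^p. Since 2 | h(p) by the inductive hypothesis, 2 | 12·h(p); and 2 | -2 since -2 = 2·-1. Therefore 2 | h(p+1).
Hence, by induction on N, the claim holds for every N ≥ 1.
Therefore the largest such d is 2.

d = 2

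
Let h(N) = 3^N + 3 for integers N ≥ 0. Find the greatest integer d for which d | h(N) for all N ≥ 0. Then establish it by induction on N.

d = 2

Computing the first values: h(0) = 4 and h(1) = 6; gcd(4, 6) = 2, so d ≤ 2.
We prove 2 | 3^N + 3 for all N ≥ 0 by induction on N.
Base case (N = 0): h(0) = 4 = 2·(2), so 2 | h(0).
Inductive step: suppose the statement holds for some k ≥ 0, i.e. 2 | h(k). Then
h(k+1) = 3^(k+1) + 3 = 3·(3^k + 3) - 6 = 3·h(k) - 6. The first term is divisible by 2 by the inductive hypothesis, and -6 is divisible by 2. Hence 2 | h(k+1).
By the principle of mathematical induction, the result holds for all N ≥ 0.
Therefore the largest such d is 2.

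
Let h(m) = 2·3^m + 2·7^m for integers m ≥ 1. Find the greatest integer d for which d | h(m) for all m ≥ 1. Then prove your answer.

Computing the first values: h(1) = 20 and h(2) = 116; gcd(20, 116) = 4, so d ≤ 4.
We prove 4 | 2·3^m + 2·7^m for all m ≥ 1 by induction on m.
Base step (m = 1): h(1) = 20 = 4·(5), so 4 | h(1).
Inductive step: suppose the statement holds for some k ≥ 1, i.e. 4 | h(k). Then
h(k+1) − 7·h(k) = (2·3^(k+1) + 2·7^(k+1)) − 7·(2·3^k + 2·7^k) = (2)·3^k·(3 − 7) = (-8)·3^k. Since 4 | h(k) by the inductive hypothesis, 4 | 7·h(k); and 4 | -8 since -8 = 4·-2. Therefore 4 | h(k+1).
Hence, by induction on m, the claim holds for every m ≥ 1.
Therefore the largest such d is 4.

d = 4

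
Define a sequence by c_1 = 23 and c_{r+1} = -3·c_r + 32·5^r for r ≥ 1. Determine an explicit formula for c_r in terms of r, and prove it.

c_r = -(-3)^r + 4·5^r

Computing the first terms: c_1 = 23, c_2 = 91, c_3 = 527. This suggests c_r = -(-3)^r + 4·5^r.
Base step (r = 1): the formula gives 23 = 23 = c_1.
Inductive step: assume the claim holds for r = p, so c_p = -(-3)^p + 4·5^p.
Then c_{p+1} = -3·c_p + 32·5^p = -3·(-(-3)^p + 4·5^p) + 32·5^p = -(-3)^(p + 1) + 4·5^(p + 1),
which is the claimed formula at r = p+1.
Hence, by induction on r, the claim holds for every r ≥ 1.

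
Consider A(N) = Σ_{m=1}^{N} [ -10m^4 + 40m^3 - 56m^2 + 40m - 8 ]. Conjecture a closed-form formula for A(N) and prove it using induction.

A(N) = -N(2N^4 - 5N^3 + 2N^2 - 2N - 3)

We claim A(N) = -N(2N^4 - 5N^3 + 2N^2 - 2N - 3) for all N ≥ 1.
For the base case N = 1: A(1) = 6, and the closed form gives 6. They agree.
Inductive step: assume the claim holds for N = m, so A(m) = m(-2m^4 + 5m^3 - 2m^2 + 2m + 3).
Then A(m+1) = A(m) + (-10m^4 + 4m^2 + 8m + 6) = (m(-2m^4 + 5m^3 - 2m^2 + 2m + 3)) + (-10m^4 + 4m^2 + 8m + 6).
Simplifying, A(m+1) = -(m + 1)(2m^4 + 3m^3 - m^2 - 5m - 6) = -(m+1)(2(m+1)^4 - 5(m+1)^3 + 2(m+1)^2 - 2(m+1) - 3),
which is the closed form with N = m+1.
By induction, the statement is established for all N ≥ 1.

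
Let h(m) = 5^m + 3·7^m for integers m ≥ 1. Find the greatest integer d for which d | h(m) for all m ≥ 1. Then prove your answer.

Computing the first values: h(1) = 26 and h(2) = 172; gcd(26, 172) = 2, so d ≤ 2.
We prove 2 | 5^m + 3·7^m for all m ≥ 1 by induction on m.
Base step (m = 1): h(1) = 26 = 2·(13), so 2 | h(1).
Inductive step: assume the claim holds for m = i, i.e. 2 | h(i). Then
h(i+1) − 7·h(i) = (5^(i+1) + 3·7^(i+1)) − 7·(5^i + 3·7^i) = (1)·5^i·(5 − 7) = (-2)·5^i. Since 2 | h(i) by the inductive hypothesis, 2 | 7·h(i); and 2 | -2 since -2 = 2·-1. Therefore 2 | h(i+1).
Hence, by induction on m, the claim holds for every m ≥ 1.
Therefore the largest such d is 2.

d = 2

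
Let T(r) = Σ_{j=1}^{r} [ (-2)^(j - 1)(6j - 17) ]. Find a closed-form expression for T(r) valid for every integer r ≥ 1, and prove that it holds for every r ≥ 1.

T(r) = (-2)^r(-2r + 5) - 5

We claim T(r) = (-2)^r(-2r + 5) - 5 for all r ≥ 1.
Base step (r = 1): T(1) = -11, and the closed form gives -11. They agree.
Inductive step: suppose the statement holds for some j ≥ 1, so T(j) = (-2)^j(-2j + 5) - 5.
Then T(j+1) = T(j) + ((-2)^j(6j - 11)) = ((-2)^j(-2j + 5) - 5) + ((-2)^j(6j - 11)).
Simplifying, T(j+1) = 4(-2)^j·j - 6(-2)^j - 5 = (-2)^(j+1)(-2(j+1) + 5) - 5,
which is the closed form with r = j+1.
By induction, the statement is established for all r ≥ 1.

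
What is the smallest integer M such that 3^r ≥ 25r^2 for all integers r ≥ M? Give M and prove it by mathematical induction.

At r = 6: 729 < 900, so the inequality fails and M ≥ 7. We prove 3^r ≥ 25r^2 for all r ≥ 7.
For the base case r = 7: 3^r = 2187 and 25r^2 = 1225, so 2187 ≥ 1225.
Inductive step: assume the claim holds for r = j, so 3^j ≥ 25j^2.
Then 3^(j + 1) = 3·(3^j) ≥ 3·(25j^2).
Also, for j ≥ 7 we have 3·(25j^2) ≥ 25(j+1)^2, since 3 ≥ (1 + 1/j)^2 for all j ≥ 7.
Combining, 3^(j + 1) ≥ 25(j+1)^2.
By the principle of mathematical induction, the result holds for all r ≥ 7.
Hence the smallest such M is 7.

M = 7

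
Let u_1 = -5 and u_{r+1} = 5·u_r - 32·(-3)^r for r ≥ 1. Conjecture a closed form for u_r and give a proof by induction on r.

Computing the first terms: u_1 = -5, u_2 = 71, u_3 = 67. This suggests u_r = 4(-3)^r + 7·5^(r - 1).
Base step (r = 1): the formula gives -5 = -5 = u_1.
Inductive step: suppose the statement holds for some m ≥ 1, so u_m = 4(-3)^m + 7·5^(m - 1).
Then u_{m+1} = 5·u_m - 32·(-3)^m = 5·(4(-3)^m + 7·5^(m - 1)) - 32·(-3)^m = 4(-3)^(m + 1) + 7·5^m = 4(-3)^(m+1) + 7·5^((m+1) - 1),
which is the claimed formula at r = m+1.
Hence, by induction on r, the claim holds for every r ≥ 1.

u_r = 4(-3)^r + 7·5^(r - 1)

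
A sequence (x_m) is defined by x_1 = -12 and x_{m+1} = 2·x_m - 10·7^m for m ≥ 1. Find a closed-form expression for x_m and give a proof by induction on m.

Computing the first terms: x_1 = -12, x_2 = -94, x_3 = -678. This suggests x_m = 2^m - 2·7^m.
When m = 1: the formula gives -12 = -12 = x_1.
Inductive step: suppose the statement holds for some j ≥ 1, so x_j = 2^j - 2·7^j.
Then x_{j+1} = 2·x_j - 10·7^j = 2·(2^j - 2·7^j) - 10·7^j = 2^(j + 1) - 2·7^(j + 1),
which is the claimed formula at m = j+1.
By the principle of mathematical induction, the result holds for all m ≥ 1.

x_m = 2^m - 2·7^m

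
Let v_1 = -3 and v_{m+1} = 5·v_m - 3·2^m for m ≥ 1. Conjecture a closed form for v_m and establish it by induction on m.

v_m = 2^m - 5^m

Computing the first terms: v_1 = -3, v_2 = -21, v_3 = -117. This suggests v_m = 2^m - 5^m.
When m = 1: the formula gives -3 = -3 = v_1.
Suppose the result is true for m = p, so v_p = 2^p - 5^p.
Then v_{p+1} = 5·v_p - 3·2^p = 5·(2^p - 5^p) - 3·2^p = 2^(p + 1) - 5^(p + 1),
which is the claimed formula at m = p+1.
By the principle of mathematical induction, the result holds for all m ≥ 1.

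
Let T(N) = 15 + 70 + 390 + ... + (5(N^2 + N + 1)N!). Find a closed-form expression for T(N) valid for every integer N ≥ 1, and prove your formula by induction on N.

We claim T(N) = (5N + 5)(N + 1)! - 5 for all N ≥ 1.
Base step (N = 1): T(1) = 15, and the closed form gives 15. They agree.
Suppose the result is true for N = r, so T(r) = (5r + 5)(r + 1)! - 5.
Then T(r+1) = T(r) + (5(r^2 + 3r + 3)(r + 1)!) = ((5r + 5)(r + 1)! - 5) + (5(r^2 + 3r + 3)(r + 1)!).
Simplifying, T(r+1) = (5(r+1) + 5)((r+1) + 1)! - 5,
which is the closed form with N = r+1.
Hence, by induction on N, the claim holds for every N ≥ 1.

T(N) = (5N + 5)(N + 1)! - 5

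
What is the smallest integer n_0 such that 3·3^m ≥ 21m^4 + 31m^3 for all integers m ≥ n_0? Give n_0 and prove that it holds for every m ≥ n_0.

n_0 = 11

At m = 10: 177147 < 241000, so the inequality fails and n_0 ≥ 11. We prove 3·3^m ≥ 21m^4 + 31m^3 for all m ≥ 11.
For the base case m = 11: 3·3^m = 531441 and 21m^4 + 31m^3 = 348722, so 531441 ≥ 348722.
For the inductive step, assume it holds for an arbitrary p ≥ 11, so 3·3^p ≥ 21p^4 + 31p^3.
Then 3·3^(p + 1) = 3·(3·3^p) ≥ 3·(21p^4 + 31p^3).
Also, for p ≥ 11 we have 3·(21p^4 + 31p^3) ≥ 21(p+1)^4 + 31(p+1)^3, since 3·(21p^4 + 31p^3) − (21(p+1)^4 + 31(p+1)^3) = 42p^4 - 22p^3 - 219p^2 - 177p - 52, which is nonnegative for all p ≥ 11.
Combining, 3·3^(p + 1) ≥ 21(p+1)^4 + 31(p+1)^3.
This completes the induction.
Hence the smallest such n_0 is 11.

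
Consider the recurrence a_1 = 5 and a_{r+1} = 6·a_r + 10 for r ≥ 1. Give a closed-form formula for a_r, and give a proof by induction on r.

a_r = 7·6^(r - 1) - 2

Computing the first terms: a_1 = 5, a_2 = 40, a_3 = 250. This suggests a_r = 7·6^(r - 1) - 2.
When r = 1: the formula gives 5 = 5 = a_1.
For the inductive step, assume it holds for an arbitrary j ≥ 1, so a_j = 7·6^(j - 1) - 2.
Then a_{j+1} = 6·a_j + 10 = 6·(7·6^(j - 1) - 2) + 10 = 7·6^j - 2 = 7·6^((j+1) - 1) - 2,
which is the claimed formula at r = j+1.
This completes the induction.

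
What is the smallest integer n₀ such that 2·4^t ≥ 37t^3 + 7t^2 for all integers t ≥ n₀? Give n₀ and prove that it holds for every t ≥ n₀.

n₀ = 7

At t = 6: 8192 < 8244, so the inequality fails and n₀ ≥ 7. We prove 2·4^t ≥ 37t^3 + 7t^2 for all t ≥ 7.
Base step (t = 7): 2·4^t = 32768 and 37t^3 + 7t^2 = 13034, so 32768 ≥ 13034.
For the inductive step, assume it holds for an arbitrary k ≥ 7, so 2·4^k ≥ 37k^3 + 7k^2.
Then 2·4^(k + 1) = 4·(2·4^k) ≥ 4·(37k^3 + 7k^2).
Also, for k ≥ 7 we have 4·(37k^3 + 7k^2) ≥ 37(k+1)^3 + 7(k+1)^2, since 4·(37k^3 + 7k^2) − (37(k+1)^3 + 7(k+1)^2) = 111k^3 - 90k^2 - 125k - 44, which is nonnegative for all k ≥ 7.
Combining, 2·4^(k + 1) ≥ 37(k+1)^3 + 7(k+1)^2.
By the principle of mathematical induction, the result holds for all t ≥ 7.
Hence the smallest such n₀ is 7.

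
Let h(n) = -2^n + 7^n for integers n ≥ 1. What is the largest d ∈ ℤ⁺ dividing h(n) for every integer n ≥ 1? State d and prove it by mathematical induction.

d = 5

Computing the first values: h(1) = 5 and h(2) = 45; gcd(5, 45) = 5, so d ≤ 5.
We prove 5 | -2^n + 7^n for all n ≥ 1 by induction on n.
Base step (n = 1): h(1) = 5 = 5·(1), so 5 | h(1).
For the inductive step, assume it holds for an arbitrary k ≥ 1, i.e. 5 | h(k). Then
7^{k+1} − 2^{k+1} = 7·7^k − 2·2^k = 7·(7^k − 2^k) + (5)·2^k. The first term is divisible by 5 by the inductive hypothesis, and the second term (5)·2^k is divisible by 5 since 5 | 5. Hence 5 | h(k+1).
By the principle of mathematical induction, the result holds for all n ≥ 1.
Therefore the largest such d is 5.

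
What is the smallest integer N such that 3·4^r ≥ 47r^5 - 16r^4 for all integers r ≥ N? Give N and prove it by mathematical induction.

N = 11

At r = 10: 3145728 < 4540000, so the inequality fails and N ≥ 11. We prove 3·4^r ≥ 47r^5 - 16r^4 for all r ≥ 11.
For the base case r = 11: 3·4^r = 12582912 and 47r^5 - 16r^4 = 7335141, so 12582912 ≥ 7335141.
Inductive step: assume the claim holds for r = j, so 3·4^j ≥ 47j^5 - 16j^4.
Then 3·4^(j + 1) = 4·(3·4^j) ≥ 4·(47j^5 - 16j^4).
Also, for j ≥ 11 we have 4·(47j^5 - 16j^4) ≥ 47(j+1)^5 - 16(j+1)^4, since 4·(47j^5 - 16j^4) − (47(j+1)^5 - 16(j+1)^4) = 141j^5 - 283j^4 - 406j^3 - 374j^2 - 171j - 31, which is nonnegative for all j ≥ 11.
Combining, 3·4^(j + 1) ≥ 47(j+1)^5 - 16(j+1)^4.
Hence, by induction on r, the claim holds for every r ≥ 11.
Hence the smallest such N is 11.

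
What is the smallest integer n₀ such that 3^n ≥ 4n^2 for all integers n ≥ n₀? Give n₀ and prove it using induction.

n₀ = 4

At n = 3: 27 < 36, so the inequality fails and n₀ ≥ 4. We prove 3^n ≥ 4n^2 for all n ≥ 4.
Base case (n = 4): 3^n = 81 and 4n^2 = 64, so 81 ≥ 64.
Inductive step: suppose the statement holds for some j ≥ 4, so 3^j ≥ 4j^2.
Then 3^(j + 1) = 3·(3^j) ≥ 3·(4j^2).
Also, for j ≥ 4 we have 3·(4j^2) ≥ 4(j+1)^2, since 3 ≥ (1 + 1/j)^2 for all j ≥ 4.
Combining, 3^(j + 1) ≥ 4(j+1)^2.
Hence, by induction on n, the claim holds for every n ≥ 4.
Hence the smallest such n₀ is 4.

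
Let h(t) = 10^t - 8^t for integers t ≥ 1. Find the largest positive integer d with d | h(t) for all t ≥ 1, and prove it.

Computing the first values: h(1) = 2 and h(2) = 36; gcd(2, 36) = 2, so d ≤ 2.
We prove 2 | 10^t - 8^t for all t ≥ 1 by induction on t.
Base step (t = 1): h(1) = 2 = 2·(1), so 2 | h(1).
Inductive step: suppose the statement holds for some k ≥ 1, i.e. 2 | h(k). Then
10^{k+1} − 8^{k+1} = 10·10^k − 8·8^k = 10·(10^k − 8^k) + (2)·8^k. The first term is divisible by 2 by the inductive hypothesis, and the second term (2)·8^k is divisible by 2 since 2 | 2. Hence 2 | h(k+1).
This completes the induction.
Therefore the largest such d is 2.

d = 2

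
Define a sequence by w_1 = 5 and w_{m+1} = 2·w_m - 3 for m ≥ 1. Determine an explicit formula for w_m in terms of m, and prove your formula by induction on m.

Computing the first terms: w_1 = 5, w_2 = 7, w_3 = 11. This suggests w_m = 2^m + 3.
For the base case m = 1: the formula gives 5 = 5 = w_1.
For the inductive step, assume it holds for an arbitrary j ≥ 1, so w_j = 2^j + 3.
Then w_{j+1} = 2·w_j - 3 = 2·(2^j + 3) - 3 = 2^(j + 1) + 3,
which is the claimed formula at m = j+1.
Hence, by induction on m, the claim holds for every m ≥ 1.

w_m = 2^m + 3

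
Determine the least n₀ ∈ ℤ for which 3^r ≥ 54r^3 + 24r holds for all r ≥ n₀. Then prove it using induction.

n₀ = 10

At r = 9: 19683 < 39582, so the inequality fails and n₀ ≥ 10. We prove 3^r ≥ 54r^3 + 24r for all r ≥ 10.
Base case (r = 10): 3^r = 59049 and 54r^3 + 24r = 54240, so 59049 ≥ 54240.
Inductive step: assume the claim holds for r = j, so 3^j ≥ 54j^3 + 24j.
Then 3^(j + 1) = 3·(3^j) ≥ 3·(54j^3 + 24j).
Also, for j ≥ 10 we have 3·(54j^3 + 24j) ≥ 54(j+1)^3 + 24(j+1), since 3·(54j^3 + 24j) − (54(j+1)^3 + 24(j+1)) = 108j^3 - 162j^2 - 114j - 78, which is nonnegative for all j ≥ 10.
Combining, 3^(j + 1) ≥ 54(j+1)^3 + 24(j+1).
By induction, the statement is established for all r ≥ 10.
Hence the smallest such n₀ is 10.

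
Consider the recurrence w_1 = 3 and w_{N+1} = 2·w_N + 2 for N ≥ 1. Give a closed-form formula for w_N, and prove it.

w_N = 5·2^(N - 1) - 2

Computing the first terms: w_1 = 3, w_2 = 8, w_3 = 18. This suggests w_N = 5·2^(N - 1) - 2.
Base step (N = 1): the formula gives 3 = 3 = w_1.
Suppose the result is true for N = i, so w_i = 5·2^(i - 1) - 2.
Then w_{i+1} = 2·w_i + 2 = 2·(5·2^(i - 1) - 2) + 2 = 5·2^i - 2 = 5·2^((i+1) - 1) - 2,
which is the claimed formula at N = i+1.
By induction, the statement is established for all N ≥ 1.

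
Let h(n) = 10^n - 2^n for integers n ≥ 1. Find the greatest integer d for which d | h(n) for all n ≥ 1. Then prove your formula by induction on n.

d = 8

Computing the first values: h(1) = 8 and h(2) = 96; gcd(8, 96) = 8, so d ≤ 8.
We prove 8 | 10^n - 2^n for all n ≥ 1 by induction on n.
For the base case n = 1: h(1) = 8 = 8·(1), so 8 | h(1).
For the inductive step, assume it holds for an arbitrary r ≥ 1, i.e. 8 | h(r). Then
10^{r+1} − 2^{r+1} = 10·10^r − 2·2^r = 10·(10^r − 2^r) + (8)·2^r. The first term is divisible by 8 by the inductive hypothesis, and the second term (8)·2^r is divisible by 8 since 8 | 8. Hence 8 | h(r+1).
This completes the induction.
Therefore the largest such d is 8.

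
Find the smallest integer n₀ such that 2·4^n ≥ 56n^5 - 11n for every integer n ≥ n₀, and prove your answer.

n₀ = 12

At n = 11: 8388608 < 9018735, so the inequality fails and n₀ ≥ 12. We prove 2·4^n ≥ 56n^5 - 11n for all n ≥ 12.
Base step (n = 12): 2·4^n = 33554432 and 56n^5 - 11n = 13934460, so 33554432 ≥ 13934460.
For the inductive step, assume it holds for an arbitrary r ≥ 12, so 2·4^r ≥ 56r^5 - 11r.
Then 2·4^(r + 1) = 4·(2·4^r) ≥ 4·(56r^5 - 11r).
Also, for r ≥ 12 we have 4·(56r^5 - 11r) ≥ 56(r+1)^5 - 11(r+1), since 4·(56r^5 - 11r) − (56(r+1)^5 - 11(r+1)) = 168r^5 - 280r^4 - 560r^3 - 560r^2 - 313r - 45, which is nonnegative for all r ≥ 12.
Combining, 2·4^(r + 1) ≥ 56(r+1)^5 - 11(r+1).
Hence, by induction on n, the claim holds for every n ≥ 12.
Hence the smallest such n₀ is 12.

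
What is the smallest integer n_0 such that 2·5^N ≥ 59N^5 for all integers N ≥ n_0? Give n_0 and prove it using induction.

n_0 = 9

At N = 8: 781250 < 1933312, so the inequality fails and n_0 ≥ 9. We prove 2·5^N ≥ 59N^5 for all N ≥ 9.
Base case (N = 9): 2·5^N = 3906250 and 59N^5 = 3483891, so 3906250 ≥ 3483891.
Inductive step: suppose the statement holds for some k ≥ 9, so 2·5^k ≥ 59k^5.
Then 2·5^(k + 1) = 5·(2·5^k) ≥ 5·(59k^5).
Also, for k ≥ 9 we have 5·(59k^5) ≥ 59(k+1)^5, since 5 ≥ (1 + 1/k)^5 for all k ≥ 9.
Combining, 2·5^(k + 1) ≥ 59(k+1)^5.
By the principle of mathematical induction, the result holds for all N ≥ 9.
Hence the smallest such n_0 is 9.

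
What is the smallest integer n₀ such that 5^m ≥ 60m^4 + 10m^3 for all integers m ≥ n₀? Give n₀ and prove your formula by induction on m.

n₀ = 8

At m = 7: 78125 < 147490, so the inequality fails and n₀ ≥ 8. We prove 5^m ≥ 60m^4 + 10m^3 for all m ≥ 8.
Base case (m = 8): 5^m = 390625 and 60m^4 + 10m^3 = 250880, so 390625 ≥ 250880.
Inductive step: suppose the statement holds for some i ≥ 8, so 5^i ≥ 60i^4 + 10i^3.
Then 5^(i + 1) = 5·(5^i) ≥ 5·(60i^4 + 10i^3).
Also, for i ≥ 8 we have 5·(60i^4 + 10i^3) ≥ 60(i+1)^4 + 10(i+1)^3, since 5·(60i^4 + 10i^3) − (60(i+1)^4 + 10(i+1)^3) = 240i^4 - 200i^3 - 390i^2 - 270i - 70, which is nonnegative for all i ≥ 8.
Combining, 5^(i + 1) ≥ 60(i+1)^4 + 10(i+1)^3.
This completes the induction.
Hence the smallest such n₀ is 8.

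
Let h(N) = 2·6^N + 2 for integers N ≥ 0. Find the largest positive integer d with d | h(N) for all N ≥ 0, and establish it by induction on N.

Computing the first values: h(0) = 4 and h(1) = 14; gcd(4, 14) = 2, so d ≤ 2.
We prove 2 | 2·6^N + 2 for all N ≥ 0 by induction on N.
Base case (N = 0): h(0) = 4 = 2·(2), so 2 | h(0).
For the inductive step, assume it holds for an arbitrary i ≥ 0, i.e. 2 | h(i). Then
h(i+1) = 2·6^(i+1) + 2 = 6·(2·6^i + 2) - 10 = 6·h(i) - 10. The first term is divisible by 2 by the inductive hypothesis, and -10 is divisible by 2. Hence 2 | h(i+1).
By induction, the statement is established for all N ≥ 0.
Therefore the largest such d is 2.

d = 2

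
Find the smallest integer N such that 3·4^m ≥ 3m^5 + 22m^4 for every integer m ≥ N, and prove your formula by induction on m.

At m = 7: 49152 < 103243, so the inequality fails and N ≥ 8. We prove 3·4^m ≥ 3m^5 + 22m^4 for all m ≥ 8.
Base step (m = 8): 3·4^m = 196608 and 3m^5 + 22m^4 = 188416, so 196608 ≥ 188416.
For the inductive step, assume it holds for an arbitrary k ≥ 8, so 3·4^k ≥ 3k^5 + 22k^4.
Then 3·4^(k + 1) = 4·(3·4^k) ≥ 4·(3k^5 + 22k^4).
Also, for k ≥ 8 we have 4·(3k^5 + 22k^4) ≥ 3(k+1)^5 + 22(k+1)^4, since 4·(3k^5 + 22k^4) − (3(k+1)^5 + 22(k+1)^4) = 9k^5 + 51k^4 - 118k^3 - 162k^2 - 103k - 25, which is nonnegative for all k ≥ 8.
Combining, 3·4^(k + 1) ≥ 3(k+1)^5 + 22(k+1)^4.
By the principle of mathematical induction, the result holds for all m ≥ 8.
Hence the smallest such N is 8.

N = 8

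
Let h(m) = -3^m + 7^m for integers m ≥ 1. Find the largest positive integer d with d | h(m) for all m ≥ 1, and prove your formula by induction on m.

d = 4

Computing the first values: h(1) = 4 and h(2) = 40; gcd(4, 40) = 4, so d ≤ 4.
We prove 4 | -3^m + 7^m for all m ≥ 1 by induction on m.
Base step (m = 1): h(1) = 4 = 4·(1), so 4 | h(1).
Suppose the result is true for m = i, i.e. 4 | h(i). Then
7^{i+1} − 3^{i+1} = 7·7^i − 3·3^i = 7·(7^i − 3^i) + (4)·3^i. The first term is divisible by 4 by the inductive hypothesis, and the second term (4)·3^i is divisible by 4 since 4 | 4. Hence 4 | h(i+1).
This completes the induction.
Therefore the largest such d is 4.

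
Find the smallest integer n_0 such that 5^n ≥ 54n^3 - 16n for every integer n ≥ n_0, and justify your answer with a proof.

At n = 5: 3125 < 6670, so the inequality fails and n_0 ≥ 6. We prove 5^n ≥ 54n^3 - 16n for all n ≥ 6.
Base step (n = 6): 5^n = 15625 and 54n^3 - 16n = 11568, so 15625 ≥ 11568.
Inductive step: suppose the statement holds for some j ≥ 6, so 5^j ≥ 54j^3 - 16j.
Then 5^(j + 1) = 5·(5^j) ≥ 5·(54j^3 - 16j).
Also, for j ≥ 6 we have 5·(54j^3 - 16j) ≥ 54(j+1)^3 - 16(j+1), since 5·(54j^3 - 16j) − (54(j+1)^3 - 16(j+1)) = 216j^3 - 162j^2 - 226j - 38, which is nonnegative for all j ≥ 6.
Combining, 5^(j + 1) ≥ 54(j+1)^3 - 16(j+1).
Hence, by induction on n, the claim holds for every n ≥ 6.
Hence the smallest such n_0 is 6.

n_0 = 6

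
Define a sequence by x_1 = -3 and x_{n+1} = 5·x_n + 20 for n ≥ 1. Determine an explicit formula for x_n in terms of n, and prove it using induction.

x_n = 2·5^(n - 1) - 5

Computing the first terms: x_1 = -3, x_2 = 5, x_3 = 45. This suggests x_n = 2·5^(n - 1) - 5.
When n = 1: the formula gives -3 = -3 = x_1.
For the inductive step, assume it holds for an arbitrary r ≥ 1, so x_r = 2·5^(r - 1) - 5.
Then x_{r+1} = 5·x_r + 20 = 5·(2·5^(r - 1) - 5) + 20 = 2·5^r - 5 = 2·5^((r+1) - 1) - 5,
which is the claimed formula at n = r+1.
Hence, by induction on n, the claim holds for every n ≥ 1.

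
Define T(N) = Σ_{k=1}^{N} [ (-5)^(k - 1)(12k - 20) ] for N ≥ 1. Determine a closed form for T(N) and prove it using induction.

We claim T(N) = (-5)^N(-2N + 3) - 3 for all N ≥ 1.
Base step (N = 1): T(1) = -8, and the closed form gives -8. They agree.
Inductive step: suppose the statement holds for some k ≥ 1, so T(k) = (-5)^k(-2k + 3) - 3.
Then T(k+1) = T(k) + ((-5)^k(12k - 8)) = ((-5)^k(-2k + 3) - 3) + ((-5)^k(12k - 8)).
Simplifying, T(k+1) = 10(-5)^k·k - 5(-5)^k - 3 = (-5)^(k+1)(-2(k+1) + 3) - 3,
which is the closed form with N = k+1.
By induction, the statement is established for all N ≥ 1.

T(N) = (-5)^N(-2N + 3) - 3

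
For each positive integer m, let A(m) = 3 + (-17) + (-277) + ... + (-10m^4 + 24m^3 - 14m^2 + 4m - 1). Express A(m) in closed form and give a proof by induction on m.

A(m) = -m(2m^4 - m^3 - 4m^2 - m + 1)

We claim A(m) = -m(2m^4 - m^3 - 4m^2 - m + 1) for all m ≥ 1.
Base step (m = 1): A(1) = 3, and the closed form gives 3. They agree.
Suppose the result is true for m = i, so A(i) = i(-2i^4 + i^3 + 4i^2 + i - 1).
Then A(i+1) = A(i) + (-10i^4 - 16i^3 - 2i^2 + 8i + 3) = (i(-2i^4 + i^3 + 4i^2 + i - 1)) + (-10i^4 - 16i^3 - 2i^2 + 8i + 3).
Simplifying, A(i+1) = -(i + 1)(2i^4 + 7i^3 + 5i^2 - 4i - 3) = -(i+1)(2(i+1)^4 - (i+1)^3 - 4(i+1)^2 - (i+1) + 1),
which is the closed form with m = i+1.
By the principle of mathematical induction, the result holds for all m ≥ 1.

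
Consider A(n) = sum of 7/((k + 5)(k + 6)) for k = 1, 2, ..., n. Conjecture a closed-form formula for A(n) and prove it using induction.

We claim A(n) = 7n/(6(n + 6)) for all n ≥ 1.
When n = 1: A(1) = 1/6, and the closed form gives 1/6. They agree.
Inductive step: suppose the statement holds for some k ≥ 1, so A(k) = 7k/(6(k + 6)).
Then A(k+1) = A(k) + (7/((k + 6)(k + 7))) = (7k/(6(k + 6))) + (7/((k + 6)(k + 7))).
Simplifying, A(k+1) = 7(k + 1)/(6(k + 7)) = 7(k+1)/(6((k+1) + 6)),
which is the closed form with n = k+1.
By the principle of mathematical induction, the result holds for all n ≥ 1.

A(n) = 7n/(6(n + 6))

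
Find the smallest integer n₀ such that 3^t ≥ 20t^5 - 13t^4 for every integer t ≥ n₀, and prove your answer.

At t = 15: 14348907 < 14529375, so the inequality fails and n₀ ≥ 16. We prove 3^t ≥ 20t^5 - 13t^4 for all t ≥ 16.
For the base case t = 16: 3^t = 43046721 and 20t^5 - 13t^4 = 20119552, so 43046721 ≥ 20119552.
Suppose the result is true for t = m, so 3^m ≥ 20m^5 - 13m^4.
Then 3^(m + 1) = 3·(3^m) ≥ 3·(20m^5 - 13m^4).
Also, for m ≥ 16 we have 3·(20m^5 - 13m^4) ≥ 20(m+1)^5 - 13(m+1)^4, since 3·(20m^5 - 13m^4) − (20(m+1)^5 - 13(m+1)^4) = 40m^5 - 126m^4 - 148m^3 - 122m^2 - 48m - 7, which is nonnegative for all m ≥ 16.
Combining, 3^(m + 1) ≥ 20(m+1)^5 - 13(m+1)^4.
By induction, the statement is established for all t ≥ 16.
Hence the smallest such n₀ is 16.

n₀ = 16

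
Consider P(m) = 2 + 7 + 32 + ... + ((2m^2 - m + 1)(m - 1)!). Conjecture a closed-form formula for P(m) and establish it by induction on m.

We claim P(m) = (2m + 1)m! - 1 for all m ≥ 1.
For the base case m = 1: P(1) = 2, and the closed form gives 2. They agree.
Inductive step: assume the claim holds for m = j, so P(j) = (2j + 1)j! - 1.
Then P(j+1) = P(j) + ((2j^2 + 3j + 2)j!) = ((2j + 1)j! - 1) + ((2j^2 + 3j + 2)j!).
Simplifying, P(j+1) = (2(j+1) + 1)(j+1)! - 1,
which is the closed form with m = j+1.
By the principle of mathematical induction, the result holds for all m ≥ 1.

P(m) = (2m + 1)m! - 1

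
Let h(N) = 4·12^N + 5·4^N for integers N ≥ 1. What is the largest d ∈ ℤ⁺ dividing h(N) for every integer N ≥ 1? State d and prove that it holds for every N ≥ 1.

Computing the first values: h(1) = 68 and h(2) = 656; gcd(68, 656) = 4, so d ≤ 4.
We prove 4 | 4·12^N + 5·4^N for all N ≥ 1 by induction on N.
For the base case N = 1: h(1) = 68 = 4·(17), so 4 | h(1).
Suppose the result is true for N = k, i.e. 4 | h(k). Then
h(k+1) − 12·h(k) = (4·12^(k+1) + 5·4^(k+1)) − 12·(4·12^k + 5·4^k) = (5)·4^k·(4 − 12) = (-40)·4^k. Since 4 | h(k) by the inductive hypothesis, 4 | 12·h(k); and 4 | -40 since -40 = 4·-10. Therefore 4 | h(k+1).
This completes the induction.
Therefore the largest such d is 4.

d = 4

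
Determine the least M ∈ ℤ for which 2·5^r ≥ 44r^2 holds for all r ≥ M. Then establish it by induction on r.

M = 4

At r = 3: 250 < 396, so the inequality fails and M ≥ 4. We prove 2·5^r ≥ 44r^2 for all r ≥ 4.
When r = 4: 2·5^r = 1250 and 44r^2 = 704, so 1250 ≥ 704.
Suppose the result is true for r = p, so 2·5^p ≥ 44p^2.
Then 2·5^(p + 1) = 5·(2·5^p) ≥ 5·(44p^2).
Also, for p ≥ 4 we have 5·(44p^2) ≥ 44(p+1)^2, since 5 ≥ (1 + 1/p)^2 for all p ≥ 4.
Combining, 2·5^(p + 1) ≥ 44(p+1)^2.
Hence, by induction on r, the claim holds for every r ≥ 4.
Hence the smallest such M is 4.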